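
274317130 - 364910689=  - 90593559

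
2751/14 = 196+1/2 = 196.50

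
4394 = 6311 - 1917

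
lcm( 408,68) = 408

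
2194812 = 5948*369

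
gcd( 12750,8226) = 6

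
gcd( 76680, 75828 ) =852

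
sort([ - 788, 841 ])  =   [ - 788,  841]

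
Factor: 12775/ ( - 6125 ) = -5^( - 1)* 7^ ( - 1 )*73^1 = -  73/35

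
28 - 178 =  - 150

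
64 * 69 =4416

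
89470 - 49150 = 40320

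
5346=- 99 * ( - 54)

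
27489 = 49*561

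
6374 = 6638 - 264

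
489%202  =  85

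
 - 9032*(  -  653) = 5897896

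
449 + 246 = 695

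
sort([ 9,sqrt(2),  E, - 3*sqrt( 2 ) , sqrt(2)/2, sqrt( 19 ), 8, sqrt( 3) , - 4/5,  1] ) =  [- 3*sqrt (2), - 4/5,sqrt (2) /2, 1, sqrt( 2),sqrt ( 3),  E,sqrt( 19),8, 9]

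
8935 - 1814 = 7121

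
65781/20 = 65781/20 = 3289.05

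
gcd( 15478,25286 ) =2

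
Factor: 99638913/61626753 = 33212971/20542251  =  3^(-1)*11^1*83^( - 1 ) * 82499^( -1 )*3019361^1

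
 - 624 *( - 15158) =9458592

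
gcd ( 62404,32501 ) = 1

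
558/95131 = 558/95131 = 0.01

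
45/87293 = 45/87293  =  0.00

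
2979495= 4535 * 657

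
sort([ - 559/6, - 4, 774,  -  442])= [ - 442, - 559/6,  -  4,774 ] 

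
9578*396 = 3792888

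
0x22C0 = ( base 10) 8896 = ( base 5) 241041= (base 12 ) 5194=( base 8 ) 21300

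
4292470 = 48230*89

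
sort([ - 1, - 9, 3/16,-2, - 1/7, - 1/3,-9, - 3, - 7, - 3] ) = [ - 9,-9, - 7, - 3, - 3, - 2 ,-1 ,  -  1/3, - 1/7,3/16]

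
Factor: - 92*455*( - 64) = 2^8*5^1 * 7^1*13^1*23^1 = 2679040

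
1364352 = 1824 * 748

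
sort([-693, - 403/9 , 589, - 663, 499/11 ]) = [-693,-663, - 403/9,499/11, 589 ]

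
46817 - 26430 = 20387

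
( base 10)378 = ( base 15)1a3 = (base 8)572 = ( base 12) 276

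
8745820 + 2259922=11005742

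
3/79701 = 1/26567 = 0.00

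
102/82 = 1 + 10/41=1.24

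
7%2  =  1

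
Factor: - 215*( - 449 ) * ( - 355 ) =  - 5^2 * 43^1 * 71^1*449^1 = - 34269925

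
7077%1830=1587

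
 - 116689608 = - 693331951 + 576642343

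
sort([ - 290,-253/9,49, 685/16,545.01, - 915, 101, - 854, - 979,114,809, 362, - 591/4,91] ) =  [-979, - 915,  -  854, - 290,-591/4, - 253/9, 685/16,  49, 91,  101, 114 , 362,  545.01,  809]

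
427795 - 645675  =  -217880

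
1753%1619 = 134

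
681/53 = 681/53= 12.85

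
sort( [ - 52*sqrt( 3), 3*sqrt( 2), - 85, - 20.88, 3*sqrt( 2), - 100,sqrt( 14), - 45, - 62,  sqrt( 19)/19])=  [ -100, - 52*sqrt( 3),- 85,-62, - 45, - 20.88, sqrt ( 19 )/19, sqrt( 14),3 *sqrt ( 2) , 3 * sqrt(2 )]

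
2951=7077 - 4126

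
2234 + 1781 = 4015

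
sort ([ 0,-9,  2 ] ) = [ - 9, 0,  2] 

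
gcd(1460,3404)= 4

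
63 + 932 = 995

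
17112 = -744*( - 23 )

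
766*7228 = 5536648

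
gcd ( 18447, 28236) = 39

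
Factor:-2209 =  - 47^2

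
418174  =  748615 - 330441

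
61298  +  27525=88823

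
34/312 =17/156 =0.11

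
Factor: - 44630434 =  - 2^1*22315217^1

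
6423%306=303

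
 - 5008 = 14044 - 19052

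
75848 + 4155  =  80003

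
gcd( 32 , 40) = 8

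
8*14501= 116008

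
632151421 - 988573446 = - 356422025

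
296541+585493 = 882034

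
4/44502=2/22251 = 0.00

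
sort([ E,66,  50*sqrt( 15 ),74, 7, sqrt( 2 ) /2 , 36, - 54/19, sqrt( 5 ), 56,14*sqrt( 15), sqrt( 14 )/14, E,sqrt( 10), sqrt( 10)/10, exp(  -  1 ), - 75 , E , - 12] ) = [-75,-12 , - 54/19 , sqrt( 14 )/14, sqrt ( 10 ) /10, exp( - 1), sqrt(2 )/2 , sqrt( 5),E,E , E,sqrt(10 ), 7, 36 , 14 * sqrt( 15 ), 56, 66, 74, 50*sqrt (15) ] 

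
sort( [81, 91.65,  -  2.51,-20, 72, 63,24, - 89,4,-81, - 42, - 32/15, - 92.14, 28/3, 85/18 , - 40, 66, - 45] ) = [- 92.14, - 89 , - 81, - 45  , - 42, -40, - 20, - 2.51, - 32/15 , 4,85/18,  28/3, 24, 63, 66, 72,81,91.65 ]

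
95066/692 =47533/346 = 137.38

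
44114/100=22057/50  =  441.14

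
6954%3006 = 942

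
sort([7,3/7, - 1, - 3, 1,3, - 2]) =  [ - 3, - 2 , - 1,3/7,1,3,7]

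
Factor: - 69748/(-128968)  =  2^(-1 ) * 7^(-2)*53^1 = 53/98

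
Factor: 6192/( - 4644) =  - 4/3 = - 2^2 * 3^( - 1)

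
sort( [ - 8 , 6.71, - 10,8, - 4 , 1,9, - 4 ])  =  [- 10, - 8, - 4,-4,1, 6.71 , 8, 9]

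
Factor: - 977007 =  - 3^1*17^1*19157^1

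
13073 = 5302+7771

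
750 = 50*15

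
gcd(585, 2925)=585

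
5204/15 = 346 + 14/15 = 346.93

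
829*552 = 457608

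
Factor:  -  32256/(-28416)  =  42/37 = 2^1*3^1*7^1*37^( - 1)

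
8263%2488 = 799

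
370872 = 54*6868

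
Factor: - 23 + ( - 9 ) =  - 2^5 = - 32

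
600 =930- 330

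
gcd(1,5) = 1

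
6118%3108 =3010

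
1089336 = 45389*24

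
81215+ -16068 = 65147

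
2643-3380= -737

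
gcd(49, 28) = 7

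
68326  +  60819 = 129145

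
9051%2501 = 1548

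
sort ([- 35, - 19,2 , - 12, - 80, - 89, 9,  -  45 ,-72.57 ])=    [-89, - 80  , - 72.57,-45,-35, - 19, - 12,2,9 ]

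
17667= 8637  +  9030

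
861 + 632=1493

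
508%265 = 243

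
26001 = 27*963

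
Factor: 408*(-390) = -159120 = - 2^4*3^2*5^1*13^1 * 17^1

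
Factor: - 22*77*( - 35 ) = 2^1*5^1*7^2*11^2 = 59290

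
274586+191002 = 465588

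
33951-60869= - 26918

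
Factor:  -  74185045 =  - 5^1*11^1* 29^1*46511^1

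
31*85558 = 2652298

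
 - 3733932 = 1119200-4853132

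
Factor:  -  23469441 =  - 3^1 * 97^1 * 80651^1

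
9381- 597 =8784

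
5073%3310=1763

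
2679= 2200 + 479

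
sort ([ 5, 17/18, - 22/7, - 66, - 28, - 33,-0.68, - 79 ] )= [-79, - 66, - 33,-28, - 22/7, - 0.68, 17/18, 5 ] 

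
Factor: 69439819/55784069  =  11^(  -  1 )*103^1 * 2237^( - 1 )*2267^( - 1 )* 674173^1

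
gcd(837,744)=93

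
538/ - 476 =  - 269/238  =  -1.13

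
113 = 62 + 51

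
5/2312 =5/2312 = 0.00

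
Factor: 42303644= 2^2*10575911^1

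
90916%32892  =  25132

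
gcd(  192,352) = 32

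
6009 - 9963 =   -  3954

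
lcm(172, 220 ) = 9460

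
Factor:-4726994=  - 2^1 * 2363497^1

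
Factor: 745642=2^1*59^1*71^1*89^1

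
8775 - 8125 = 650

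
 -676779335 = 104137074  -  780916409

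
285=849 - 564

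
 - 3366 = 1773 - 5139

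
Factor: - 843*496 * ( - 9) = 2^4*3^3 * 31^1 * 281^1= 3763152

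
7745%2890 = 1965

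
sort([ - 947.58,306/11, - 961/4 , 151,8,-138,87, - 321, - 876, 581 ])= [-947.58, - 876, - 321,-961/4, - 138, 8, 306/11,87, 151,  581 ]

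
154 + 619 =773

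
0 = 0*1681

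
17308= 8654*2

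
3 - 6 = - 3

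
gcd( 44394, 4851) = 147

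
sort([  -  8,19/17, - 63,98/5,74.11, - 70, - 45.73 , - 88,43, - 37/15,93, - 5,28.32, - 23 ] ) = [ -88, - 70, - 63, - 45.73, - 23, - 8 , - 5,-37/15,19/17,98/5, 28.32,43,74.11, 93 ]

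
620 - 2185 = -1565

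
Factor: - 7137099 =-3^3*31^1*8527^1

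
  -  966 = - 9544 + 8578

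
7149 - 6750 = 399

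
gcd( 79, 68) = 1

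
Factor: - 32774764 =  - 2^2*11^1*373^1*1997^1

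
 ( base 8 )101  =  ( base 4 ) 1001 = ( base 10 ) 65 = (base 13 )50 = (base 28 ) 29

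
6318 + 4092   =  10410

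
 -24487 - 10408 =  - 34895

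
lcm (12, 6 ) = 12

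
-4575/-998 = 4575/998 = 4.58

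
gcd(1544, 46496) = 8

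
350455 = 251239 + 99216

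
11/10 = 1 + 1/10 = 1.10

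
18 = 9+9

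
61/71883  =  61/71883=0.00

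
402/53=402/53 = 7.58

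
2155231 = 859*2509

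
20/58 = 10/29= 0.34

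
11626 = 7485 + 4141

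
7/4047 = 7/4047 = 0.00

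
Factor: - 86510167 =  - 1453^1* 59539^1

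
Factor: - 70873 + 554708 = 483835 = 5^1*11^1*19^1 *463^1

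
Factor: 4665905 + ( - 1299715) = 2^1*5^1*79^1*4261^1= 3366190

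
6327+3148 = 9475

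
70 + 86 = 156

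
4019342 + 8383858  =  12403200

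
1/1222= 1/1222  =  0.00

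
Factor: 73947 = 3^1*157^2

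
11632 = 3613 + 8019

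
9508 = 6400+3108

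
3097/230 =3097/230 = 13.47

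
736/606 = 1 + 65/303=1.21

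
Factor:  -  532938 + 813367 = 193^1 *1453^1 = 280429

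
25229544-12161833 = 13067711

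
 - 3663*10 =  - 36630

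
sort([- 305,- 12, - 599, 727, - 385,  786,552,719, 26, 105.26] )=[-599, - 385, - 305, - 12,26, 105.26, 552, 719,727, 786] 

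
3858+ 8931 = 12789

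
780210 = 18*43345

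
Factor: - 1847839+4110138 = 2262299 = 13^1*101^1*1723^1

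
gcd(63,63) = 63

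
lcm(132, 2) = 132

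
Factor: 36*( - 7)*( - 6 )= 2^3*3^3*7^1 = 1512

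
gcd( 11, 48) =1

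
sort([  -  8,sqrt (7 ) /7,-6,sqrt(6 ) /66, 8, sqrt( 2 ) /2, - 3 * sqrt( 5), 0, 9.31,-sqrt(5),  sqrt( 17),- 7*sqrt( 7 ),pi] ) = [  -  7*sqrt( 7 ),-8, - 3*sqrt( 5), - 6,-sqrt ( 5),0, sqrt( 6 )/66,  sqrt(7)/7,sqrt(2)/2,pi,sqrt( 17 ),8,9.31]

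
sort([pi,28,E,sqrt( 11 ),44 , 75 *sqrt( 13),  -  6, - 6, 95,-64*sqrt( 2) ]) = [-64*sqrt( 2) , - 6, - 6, E, pi,sqrt( 11),28 , 44, 95,75* sqrt(13)]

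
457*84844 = 38773708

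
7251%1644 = 675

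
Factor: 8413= 47^1*179^1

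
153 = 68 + 85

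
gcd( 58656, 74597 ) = 1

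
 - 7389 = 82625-90014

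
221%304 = 221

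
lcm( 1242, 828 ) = 2484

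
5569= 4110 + 1459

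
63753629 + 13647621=77401250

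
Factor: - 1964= - 2^2*491^1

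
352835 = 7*50405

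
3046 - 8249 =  - 5203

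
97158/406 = 48579/203 =239.31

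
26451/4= 6612 + 3/4 = 6612.75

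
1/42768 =1/42768 = 0.00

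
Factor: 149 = 149^1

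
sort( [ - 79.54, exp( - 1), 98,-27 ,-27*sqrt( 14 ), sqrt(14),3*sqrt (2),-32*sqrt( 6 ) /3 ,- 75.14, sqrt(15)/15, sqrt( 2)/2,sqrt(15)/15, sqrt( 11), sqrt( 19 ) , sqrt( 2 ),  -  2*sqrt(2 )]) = [ - 27*sqrt(14 ), -79.54,- 75.14,  -  27 ,-32*sqrt (6)/3,-2*sqrt( 2),sqrt(15) /15,sqrt(15 ) /15,exp(-1),sqrt(2 )/2,sqrt(2 ),sqrt (11 )  ,  sqrt(14 ) , 3*sqrt ( 2 ), sqrt(19 ),  98]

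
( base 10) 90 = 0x5A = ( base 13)6C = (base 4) 1122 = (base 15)60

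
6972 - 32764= - 25792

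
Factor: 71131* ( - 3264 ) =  - 232171584=- 2^6*3^1*17^1*83^1 * 857^1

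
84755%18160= 12115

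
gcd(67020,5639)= 1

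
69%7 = 6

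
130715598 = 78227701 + 52487897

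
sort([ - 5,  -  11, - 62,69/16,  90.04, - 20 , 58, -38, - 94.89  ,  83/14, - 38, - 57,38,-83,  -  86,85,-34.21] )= [ - 94.89, - 86, - 83, - 62, - 57, - 38, - 38,-34.21,-20, - 11, - 5,69/16,83/14,38, 58,85,90.04 ] 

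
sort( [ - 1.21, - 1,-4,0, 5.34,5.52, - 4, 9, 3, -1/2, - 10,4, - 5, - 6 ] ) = [ -10, - 6,-5, - 4,-4, - 1.21, - 1 , - 1/2,0,3,4, 5.34, 5.52,9]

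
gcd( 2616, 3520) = 8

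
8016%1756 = 992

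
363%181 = 1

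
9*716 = 6444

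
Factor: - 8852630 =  - 2^1*5^1 * 885263^1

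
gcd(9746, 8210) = 2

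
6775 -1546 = 5229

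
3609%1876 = 1733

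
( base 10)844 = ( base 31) R7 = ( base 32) QC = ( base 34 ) OS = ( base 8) 1514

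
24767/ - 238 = -105 + 223/238 =- 104.06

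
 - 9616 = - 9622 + 6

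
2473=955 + 1518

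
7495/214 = 35  +  5/214= 35.02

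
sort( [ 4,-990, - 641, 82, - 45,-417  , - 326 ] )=[-990,-641,  -  417, - 326, - 45, 4, 82 ] 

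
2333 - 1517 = 816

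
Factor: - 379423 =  - 11^1*17^1*2029^1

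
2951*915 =2700165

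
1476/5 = 295 + 1/5=295.20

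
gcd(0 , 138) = 138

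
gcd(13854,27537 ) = 3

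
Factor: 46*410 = 18860 = 2^2*5^1*23^1* 41^1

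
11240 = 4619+6621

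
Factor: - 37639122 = -2^1*3^1*17^1*463^1*797^1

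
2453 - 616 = 1837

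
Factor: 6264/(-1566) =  - 2^2 = - 4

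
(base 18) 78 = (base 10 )134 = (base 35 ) 3t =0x86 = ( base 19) 71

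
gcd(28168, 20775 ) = 1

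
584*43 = 25112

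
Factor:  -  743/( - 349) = 349^(  -  1)*743^1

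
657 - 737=  -  80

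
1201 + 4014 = 5215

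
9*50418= 453762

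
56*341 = 19096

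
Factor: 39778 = 2^1*19889^1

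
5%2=1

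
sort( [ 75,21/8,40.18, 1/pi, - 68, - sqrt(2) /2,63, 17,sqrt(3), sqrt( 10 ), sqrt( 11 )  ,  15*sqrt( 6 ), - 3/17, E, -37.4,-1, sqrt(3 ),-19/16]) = [ - 68, - 37.4, - 19/16,- 1, - sqrt (2 ) /2, - 3/17, 1/pi,  sqrt( 3 ), sqrt( 3),21/8, E, sqrt( 10 ), sqrt(11), 17,  15*sqrt( 6) , 40.18, 63,75]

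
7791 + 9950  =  17741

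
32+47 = 79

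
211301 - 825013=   -  613712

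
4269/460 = 4269/460 = 9.28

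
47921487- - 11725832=59647319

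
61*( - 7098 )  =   - 432978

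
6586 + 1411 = 7997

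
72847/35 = 72847/35 = 2081.34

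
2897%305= 152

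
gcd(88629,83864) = 953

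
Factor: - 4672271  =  - 19^1 * 245909^1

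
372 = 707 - 335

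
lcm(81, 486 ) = 486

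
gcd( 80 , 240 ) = 80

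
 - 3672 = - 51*72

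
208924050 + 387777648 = 596701698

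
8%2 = 0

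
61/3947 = 61/3947 = 0.02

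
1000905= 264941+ 735964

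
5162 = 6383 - 1221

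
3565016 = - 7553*( - 472) 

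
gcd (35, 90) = 5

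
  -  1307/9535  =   - 1 + 8228/9535 = -0.14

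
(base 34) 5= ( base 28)5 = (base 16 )5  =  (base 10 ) 5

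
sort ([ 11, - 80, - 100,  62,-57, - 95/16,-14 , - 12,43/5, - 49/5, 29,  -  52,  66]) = [ - 100, - 80, - 57, - 52, - 14, - 12, - 49/5, - 95/16,43/5, 11,29 , 62 , 66 ]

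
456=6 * 76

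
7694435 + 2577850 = 10272285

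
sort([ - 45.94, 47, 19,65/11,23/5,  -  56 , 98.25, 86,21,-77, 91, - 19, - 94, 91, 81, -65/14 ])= [  -  94, - 77, - 56, - 45.94, - 19, - 65/14, 23/5,65/11,19, 21, 47,  81, 86, 91 , 91,98.25] 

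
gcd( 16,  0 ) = 16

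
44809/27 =44809/27  =  1659.59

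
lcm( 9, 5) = 45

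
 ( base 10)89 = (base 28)35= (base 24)3H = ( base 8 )131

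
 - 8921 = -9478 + 557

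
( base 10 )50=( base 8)62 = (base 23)24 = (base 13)3b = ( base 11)46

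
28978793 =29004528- 25735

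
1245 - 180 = 1065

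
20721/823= 25 + 146/823 = 25.18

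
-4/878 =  - 2/439 =- 0.00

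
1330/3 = 443 +1/3 = 443.33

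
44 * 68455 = 3012020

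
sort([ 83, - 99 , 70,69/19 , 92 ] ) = [  -  99,69/19, 70, 83,  92 ]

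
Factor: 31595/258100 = 71/580 =2^( - 2)*5^( - 1)*29^( - 1)*71^1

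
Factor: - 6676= - 2^2 *1669^1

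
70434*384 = 27046656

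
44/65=44/65 = 0.68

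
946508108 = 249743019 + 696765089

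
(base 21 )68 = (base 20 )6e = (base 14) 98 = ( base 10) 134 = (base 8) 206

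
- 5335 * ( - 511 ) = 2726185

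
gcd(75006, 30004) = 2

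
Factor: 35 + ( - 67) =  - 32 = - 2^5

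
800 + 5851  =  6651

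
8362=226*37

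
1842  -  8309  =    -  6467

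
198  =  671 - 473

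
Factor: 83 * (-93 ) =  - 7719 = - 3^1*31^1*83^1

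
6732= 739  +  5993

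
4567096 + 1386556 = 5953652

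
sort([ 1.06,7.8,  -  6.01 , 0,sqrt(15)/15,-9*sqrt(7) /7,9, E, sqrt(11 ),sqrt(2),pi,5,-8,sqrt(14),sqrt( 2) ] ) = [ - 8 , - 6.01, - 9 *sqrt(7) /7,0, sqrt(15 )/15,1.06,sqrt(2), sqrt( 2),E,pi,sqrt( 11) , sqrt(14 ),5,7.8,9] 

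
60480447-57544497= 2935950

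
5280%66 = 0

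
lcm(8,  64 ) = 64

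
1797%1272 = 525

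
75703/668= 113+ 219/668 = 113.33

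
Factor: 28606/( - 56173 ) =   -  2^1 * 13^( - 1)*29^( - 1 ) * 149^( -1)*14303^1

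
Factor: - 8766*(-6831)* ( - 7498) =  - 448984333908=- 2^2*3^5*11^1*23^2*163^1*487^1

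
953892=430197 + 523695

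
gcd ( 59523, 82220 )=1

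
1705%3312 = 1705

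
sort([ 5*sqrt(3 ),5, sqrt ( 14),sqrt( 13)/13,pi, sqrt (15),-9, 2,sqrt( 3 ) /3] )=[  -  9, sqrt(13 )/13 , sqrt (3 )/3,2,pi,sqrt(14) , sqrt ( 15 ) , 5, 5*sqrt( 3)] 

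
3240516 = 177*18308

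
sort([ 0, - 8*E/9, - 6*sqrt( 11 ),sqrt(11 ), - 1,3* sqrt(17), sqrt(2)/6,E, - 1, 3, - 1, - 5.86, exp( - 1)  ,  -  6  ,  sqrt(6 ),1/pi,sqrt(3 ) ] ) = [-6*sqrt(11 ), - 6, -5.86, - 8*E/9 , - 1, - 1, - 1,0,sqrt( 2) /6,1/pi,exp( - 1 ), sqrt(3 ), sqrt(6 ),E, 3, sqrt( 11), 3*sqrt ( 17)] 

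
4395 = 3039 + 1356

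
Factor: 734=2^1*367^1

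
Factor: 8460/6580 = 3^2*7^(-1)  =  9/7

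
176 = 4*44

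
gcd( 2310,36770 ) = 10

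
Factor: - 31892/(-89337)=2^2*3^ ( - 1)*7^1*17^1*67^1*97^ ( - 1)*307^( - 1)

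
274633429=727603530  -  452970101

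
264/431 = 264/431=0.61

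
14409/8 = 1801 + 1/8  =  1801.12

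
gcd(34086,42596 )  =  46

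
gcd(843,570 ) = 3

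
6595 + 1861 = 8456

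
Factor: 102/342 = 17/57 = 3^( - 1)*17^1*19^(-1)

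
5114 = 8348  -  3234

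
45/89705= 9/17941 = 0.00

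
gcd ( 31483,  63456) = 1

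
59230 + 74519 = 133749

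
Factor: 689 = 13^1*53^1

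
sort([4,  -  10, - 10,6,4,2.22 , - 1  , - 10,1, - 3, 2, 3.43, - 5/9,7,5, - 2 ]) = [-10, - 10,-10, - 3,- 2,-1, - 5/9, 1,2,2.22, 3.43,4, 4, 5,6, 7 ] 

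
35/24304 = 5/3472= 0.00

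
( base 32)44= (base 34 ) 3u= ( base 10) 132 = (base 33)40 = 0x84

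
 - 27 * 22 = -594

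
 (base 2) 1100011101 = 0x31d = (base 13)494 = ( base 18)285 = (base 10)797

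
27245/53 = 514 + 3/53= 514.06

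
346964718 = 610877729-263913011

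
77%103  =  77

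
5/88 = 5/88  =  0.06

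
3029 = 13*233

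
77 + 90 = 167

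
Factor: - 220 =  - 2^2 * 5^1 * 11^1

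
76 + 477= 553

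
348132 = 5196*67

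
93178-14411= 78767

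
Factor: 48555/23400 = 83/40 = 2^( - 3)* 5^( - 1) *83^1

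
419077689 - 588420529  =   - 169342840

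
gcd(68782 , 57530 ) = 2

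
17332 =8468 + 8864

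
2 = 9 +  - 7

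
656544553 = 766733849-110189296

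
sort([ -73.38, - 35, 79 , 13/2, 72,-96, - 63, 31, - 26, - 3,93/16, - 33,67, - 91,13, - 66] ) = [ - 96,-91, - 73.38,-66,-63,  -  35, - 33, -26,- 3,93/16, 13/2, 13,31, 67,  72 , 79]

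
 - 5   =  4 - 9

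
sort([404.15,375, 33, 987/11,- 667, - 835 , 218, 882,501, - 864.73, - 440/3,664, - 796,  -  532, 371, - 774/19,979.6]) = [ - 864.73, - 835, - 796, - 667, - 532, - 440/3, - 774/19, 33, 987/11,218, 371, 375, 404.15,501, 664, 882,979.6]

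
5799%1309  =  563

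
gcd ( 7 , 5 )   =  1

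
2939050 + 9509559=12448609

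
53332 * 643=34292476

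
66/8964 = 11/1494 = 0.01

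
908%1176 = 908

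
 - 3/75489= -1 + 25162/25163 = - 0.00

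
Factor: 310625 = 5^4*7^1*71^1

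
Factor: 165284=2^2*7^1 * 5903^1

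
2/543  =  2/543 = 0.00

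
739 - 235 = 504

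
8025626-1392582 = 6633044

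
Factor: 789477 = 3^1*13^1 * 31^1*653^1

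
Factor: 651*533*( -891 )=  - 309161853 = -3^5*7^1 * 11^1 *13^1 * 31^1*41^1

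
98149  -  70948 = 27201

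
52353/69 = 758  +  17/23  =  758.74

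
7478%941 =891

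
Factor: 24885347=43^1*578729^1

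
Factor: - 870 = -2^1*3^1*5^1 * 29^1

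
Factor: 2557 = 2557^1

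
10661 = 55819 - 45158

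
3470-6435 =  - 2965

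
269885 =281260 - 11375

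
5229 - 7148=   -  1919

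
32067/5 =6413 + 2/5 = 6413.40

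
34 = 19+15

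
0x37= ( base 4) 313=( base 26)23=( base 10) 55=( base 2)110111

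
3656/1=3656 = 3656.00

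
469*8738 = 4098122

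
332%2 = 0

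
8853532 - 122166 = 8731366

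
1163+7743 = 8906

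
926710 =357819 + 568891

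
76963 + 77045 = 154008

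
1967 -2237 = - 270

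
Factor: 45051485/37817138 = 2^( - 1)*  5^1*433^1*443^( - 1)*20809^1*42683^ ( - 1 )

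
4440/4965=296/331 = 0.89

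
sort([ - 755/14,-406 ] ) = [ -406,  -  755/14]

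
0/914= 0 = 0.00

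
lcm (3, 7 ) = 21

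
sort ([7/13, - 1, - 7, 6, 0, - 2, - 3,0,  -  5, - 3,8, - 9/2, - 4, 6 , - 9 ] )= [ - 9, - 7, - 5, - 9/2, - 4 , - 3,-3, - 2, - 1 , 0, 0, 7/13, 6, 6, 8]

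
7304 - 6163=1141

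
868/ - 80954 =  - 434/40477 = -0.01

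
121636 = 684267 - 562631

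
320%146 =28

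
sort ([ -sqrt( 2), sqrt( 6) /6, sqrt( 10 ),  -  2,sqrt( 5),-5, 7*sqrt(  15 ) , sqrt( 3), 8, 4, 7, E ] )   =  [-5, - 2, - sqrt( 2 ),  sqrt( 6) /6 , sqrt( 3 ), sqrt( 5 ), E,sqrt( 10), 4, 7, 8,7*sqrt(15 )]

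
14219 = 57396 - 43177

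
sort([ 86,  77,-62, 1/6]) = [ - 62, 1/6, 77, 86]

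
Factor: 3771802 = 2^1*307^1*6143^1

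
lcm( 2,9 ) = 18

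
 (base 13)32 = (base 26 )1F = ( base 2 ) 101001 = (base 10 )41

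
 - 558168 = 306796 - 864964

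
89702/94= 954 + 13/47  =  954.28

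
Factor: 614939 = 13^1 *47303^1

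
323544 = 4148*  78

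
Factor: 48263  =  17^2*167^1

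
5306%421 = 254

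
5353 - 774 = 4579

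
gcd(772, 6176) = 772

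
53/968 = 53/968 = 0.05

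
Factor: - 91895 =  - 5^1*18379^1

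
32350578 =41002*789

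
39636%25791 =13845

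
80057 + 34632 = 114689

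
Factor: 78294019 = 78294019^1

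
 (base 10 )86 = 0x56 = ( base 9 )105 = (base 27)35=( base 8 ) 126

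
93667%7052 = 1991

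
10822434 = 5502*1967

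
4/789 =4/789 =0.01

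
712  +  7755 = 8467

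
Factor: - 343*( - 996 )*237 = 80965836 = 2^2*3^2*7^3*79^1*83^1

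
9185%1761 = 380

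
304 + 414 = 718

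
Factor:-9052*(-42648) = 386049696  =  2^5*3^1*31^1*73^1*1777^1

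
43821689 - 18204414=25617275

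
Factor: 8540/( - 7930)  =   - 14/13 = -2^1*7^1*13^( - 1 ) 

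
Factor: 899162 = 2^1*11^1*23^1*1777^1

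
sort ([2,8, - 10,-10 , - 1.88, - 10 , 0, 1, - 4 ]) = [ - 10, - 10, - 10, - 4, - 1.88, 0, 1, 2, 8] 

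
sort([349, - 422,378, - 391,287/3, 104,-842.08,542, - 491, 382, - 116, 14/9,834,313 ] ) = [ - 842.08,-491, -422,-391 , - 116,14/9,287/3,  104,313,349, 378, 382,542,834]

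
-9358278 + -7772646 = - 17130924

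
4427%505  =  387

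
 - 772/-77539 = 772/77539= 0.01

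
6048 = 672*9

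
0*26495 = 0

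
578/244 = 289/122 = 2.37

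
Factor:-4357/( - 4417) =7^(-1)*631^( - 1)*4357^1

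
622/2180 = 311/1090 =0.29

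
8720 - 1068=7652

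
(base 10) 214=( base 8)326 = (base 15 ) e4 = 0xd6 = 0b11010110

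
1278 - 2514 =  - 1236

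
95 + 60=155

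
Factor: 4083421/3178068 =2^(- 2)*3^( - 1)*264839^(-1 )*4083421^1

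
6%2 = 0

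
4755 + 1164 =5919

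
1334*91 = 121394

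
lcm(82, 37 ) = 3034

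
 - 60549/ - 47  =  60549/47 = 1288.28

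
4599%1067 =331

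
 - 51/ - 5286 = 17/1762 = 0.01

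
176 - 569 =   -  393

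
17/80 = 17/80 = 0.21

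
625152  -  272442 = 352710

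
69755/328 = 69755/328 = 212.67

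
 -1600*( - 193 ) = 308800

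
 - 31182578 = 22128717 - 53311295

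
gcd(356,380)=4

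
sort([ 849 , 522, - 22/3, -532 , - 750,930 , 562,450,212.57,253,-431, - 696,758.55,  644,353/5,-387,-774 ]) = [ - 774, - 750, - 696, - 532, - 431 , - 387,-22/3, 353/5,212.57, 253,450,522,  562,644,758.55,849,  930]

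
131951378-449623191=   -  317671813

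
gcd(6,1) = 1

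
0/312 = 0 = 0.00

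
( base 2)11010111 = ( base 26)87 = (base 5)1330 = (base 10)215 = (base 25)8F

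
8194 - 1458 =6736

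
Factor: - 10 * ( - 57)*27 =2^1 *3^4*5^1*19^1 = 15390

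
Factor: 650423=37^1*17579^1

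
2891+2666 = 5557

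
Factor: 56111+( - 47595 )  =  8516 = 2^2*2129^1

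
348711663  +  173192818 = 521904481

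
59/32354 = 59/32354 = 0.00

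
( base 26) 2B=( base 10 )63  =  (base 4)333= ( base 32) 1v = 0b111111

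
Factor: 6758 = 2^1*31^1*109^1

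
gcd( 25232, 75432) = 8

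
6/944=3/472= 0.01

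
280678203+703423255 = 984101458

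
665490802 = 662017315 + 3473487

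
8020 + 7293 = 15313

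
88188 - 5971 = 82217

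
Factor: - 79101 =  -  3^2*11^1*17^1*47^1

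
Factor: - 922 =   -  2^1*461^1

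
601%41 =27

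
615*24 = 14760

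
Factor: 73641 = 3^1*24547^1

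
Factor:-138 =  - 2^1*3^1*23^1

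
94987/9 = 94987/9= 10554.11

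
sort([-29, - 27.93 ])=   [ - 29, - 27.93 ]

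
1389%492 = 405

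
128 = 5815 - 5687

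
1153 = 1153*1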